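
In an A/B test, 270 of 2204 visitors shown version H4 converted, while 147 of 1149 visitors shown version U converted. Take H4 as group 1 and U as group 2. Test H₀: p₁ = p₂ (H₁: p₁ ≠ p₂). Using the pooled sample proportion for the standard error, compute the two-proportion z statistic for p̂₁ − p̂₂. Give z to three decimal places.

p̂₁ = 270/2204 ≈ 0.122505, p̂₂ = 147/1149 ≈ 0.127937.
Pooled p̂ = (270+147)/(2204+1149) = 417/3353 = 0.124366.
SE = √(p̂(1−p̂)(1/n₁+1/n₂)) = √(0.124366·0.875634·0.00132404) = √(0.000144187) = 0.012008.
z = (0.122505 − 0.127937)/0.012008 = -0.005432/0.012008 = -0.452.

z = -0.452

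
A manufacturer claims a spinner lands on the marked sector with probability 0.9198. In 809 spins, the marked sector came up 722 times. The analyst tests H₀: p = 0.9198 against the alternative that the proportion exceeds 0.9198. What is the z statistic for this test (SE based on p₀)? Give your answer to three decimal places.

z = -2.863

p̂ = 722/809 = 0.89246.
SE = √(p₀(1−p₀)/n) = √(0.073768/809) = 0.00955.
z = (0.89246 − 0.9198)/0.00955 = -0.02734/0.00955 = -2.863.
p-value = P(Z > -2.863) ≈ 0.9979.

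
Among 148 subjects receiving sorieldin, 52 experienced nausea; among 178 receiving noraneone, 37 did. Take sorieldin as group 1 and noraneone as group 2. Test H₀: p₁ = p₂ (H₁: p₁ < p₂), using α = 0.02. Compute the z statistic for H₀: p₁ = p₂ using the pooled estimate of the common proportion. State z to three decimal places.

z = 2.895

p̂₁ = 52/148 ≈ 0.35135, p̂₂ = 37/178 ≈ 0.20787.
Pooled p̂ = (52+37)/(148+178) = 89/326 = 0.27301.
SE = √(p̂(1−p̂)(1/n₁+1/n₂)) = √(0.27301·0.72699·0.0123747) = √(0.00245606) = 0.04956.
z = (0.35135 − 0.20787)/0.04956 = 0.14348/0.04956 = 2.895.
p-value = P(Z < 2.895) ≈ 0.9981; since p > α = 0.02, fail to reject H₀.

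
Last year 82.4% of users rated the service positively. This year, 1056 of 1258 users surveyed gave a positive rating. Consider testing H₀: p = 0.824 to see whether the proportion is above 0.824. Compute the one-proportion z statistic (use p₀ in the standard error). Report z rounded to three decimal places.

z = 1.437

p̂ = 1056/1258 = 0.83943.
Standard error under H₀: √(0.824×0.176/1258) = 0.01074.
z = (0.83943 − 0.824)/0.01074 = 0.01543/0.01074 = 1.437.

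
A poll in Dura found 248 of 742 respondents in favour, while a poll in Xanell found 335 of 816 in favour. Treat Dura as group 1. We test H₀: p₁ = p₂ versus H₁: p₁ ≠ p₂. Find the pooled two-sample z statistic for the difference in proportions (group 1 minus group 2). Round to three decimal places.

p̂₁ = 248/742 ≈ 0.334232, p̂₂ = 335/816 ≈ 0.410539.
Pooled p̂ = (248+335)/(742+816) = 583/1558 = 0.374198.
SE = √(p̂(1−p̂)(1/n₁+1/n₂)) = √(0.374198·0.625802·0.0025732) = √(0.000602576) = 0.024547.
z = (0.334232 − 0.410539)/0.024547 = -0.076307/0.024547 = -3.109.
Two-sided p-value ≈ 2·Φ(−3.109) = 0.0019.

z = -3.109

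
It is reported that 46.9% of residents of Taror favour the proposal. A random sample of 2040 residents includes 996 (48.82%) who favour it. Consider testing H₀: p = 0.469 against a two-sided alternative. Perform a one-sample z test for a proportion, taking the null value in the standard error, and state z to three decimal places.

z = 1.741

p̂ = 996/2040 = 0.48824.
Under H₀, SE = √(0.469·0.531/2040) = √(0.000122078) = 0.01105.
z = (0.48824 − 0.469)/0.01105 = 0.01924/0.01105 = 1.741.
Two-sided p-value ≈ 2·Φ(−1.741) = 0.0817.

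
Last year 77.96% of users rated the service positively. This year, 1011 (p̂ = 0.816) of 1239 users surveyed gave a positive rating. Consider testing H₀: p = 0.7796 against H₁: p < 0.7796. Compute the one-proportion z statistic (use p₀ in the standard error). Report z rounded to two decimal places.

p̂ = 1011/1239 ≈ 0.81598.
Standard error under H₀: √(0.7796×0.2204/1239) = 0.01178.
z = (0.81598 − 0.7796)/0.01178 = 0.03638/0.01178 = 3.09.
p-value = P(Z < 3.089) ≈ 0.9990.

z = 3.09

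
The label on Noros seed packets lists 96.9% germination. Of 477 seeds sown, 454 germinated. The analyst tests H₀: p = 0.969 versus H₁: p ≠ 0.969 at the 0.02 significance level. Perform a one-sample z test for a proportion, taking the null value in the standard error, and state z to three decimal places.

z = -2.170

p̂ = 454/477 ≈ 0.951782.
Standard error under H₀: √(0.969×0.031/477) = 0.007936.
z = (0.951782 − 0.969)/0.007936 = -0.017218/0.007936 = -2.170.
p-value = 2·P(Z > 2.170) ≈ 0.0300; since p > α = 0.02, fail to reject H₀.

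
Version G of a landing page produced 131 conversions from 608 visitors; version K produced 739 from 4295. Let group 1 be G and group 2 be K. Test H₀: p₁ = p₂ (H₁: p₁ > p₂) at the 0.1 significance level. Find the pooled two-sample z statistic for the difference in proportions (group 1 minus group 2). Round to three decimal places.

p̂₁ = 131/608 ≈ 0.21546, p̂₂ = 739/4295 ≈ 0.17206.
Pooled p̂ = (131+739)/(608+4295) = 870/4903 = 0.17744.
SE = √(p̂(1−p̂)(1/n₁+1/n₂)) = √(0.17744·0.82256·0.00187757) = √(0.000274043) = 0.01655.
z = (0.21546 − 0.17206)/0.01655 = 0.04340/0.01655 = 2.622.
p-value = P(Z > 2.622) ≈ 0.0044, so at α = 0.1 we reject H₀.

z = 2.622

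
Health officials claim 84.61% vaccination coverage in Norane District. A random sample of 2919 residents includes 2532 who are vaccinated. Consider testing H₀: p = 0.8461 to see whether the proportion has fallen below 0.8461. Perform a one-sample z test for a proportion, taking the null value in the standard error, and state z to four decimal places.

p̂ = 2532/2919 ≈ 0.867420.
Under H₀, SE = √(0.8461·0.1539/2919) = √(4.46094e-05) = 0.006679.
z = (0.867420 − 0.8461)/0.006679 = 0.021320/0.006679 = 3.1921.
p-value = P(Z < 3.192) ≈ 0.9993.

z = 3.1921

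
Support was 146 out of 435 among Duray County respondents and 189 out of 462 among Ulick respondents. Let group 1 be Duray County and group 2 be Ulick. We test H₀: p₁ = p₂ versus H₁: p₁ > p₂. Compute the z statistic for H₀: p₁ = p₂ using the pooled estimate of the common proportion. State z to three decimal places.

z = -2.273

p̂₁ = 146/435 = 0.33563, p̂₂ = 189/462 = 0.40909.
Pooled p̂ = (146+189)/(435+462) = 335/897 = 0.37347.
SE = √(0.233989 × 0.00446335) = 0.03232.
z = (0.33563 − 0.40909)/0.03232 = -0.07346/0.03232 = -2.273.
p-value = P(Z > -2.273) ≈ 0.9885.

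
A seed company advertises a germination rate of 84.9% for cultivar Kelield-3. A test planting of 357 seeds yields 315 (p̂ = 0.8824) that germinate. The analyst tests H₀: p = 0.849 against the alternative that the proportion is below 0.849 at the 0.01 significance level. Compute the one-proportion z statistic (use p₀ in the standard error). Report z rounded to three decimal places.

z = 1.760

p̂ = 315/357 = 0.88235.
SE = √(p₀(1−p₀)/n) = √(0.1282/357) = 0.01895.
z = (0.88235 − 0.849)/0.01895 = 0.03335/0.01895 = 1.760.
p-value = P(Z < 1.760) ≈ 0.9608. With α = 0.01, fail to reject H₀.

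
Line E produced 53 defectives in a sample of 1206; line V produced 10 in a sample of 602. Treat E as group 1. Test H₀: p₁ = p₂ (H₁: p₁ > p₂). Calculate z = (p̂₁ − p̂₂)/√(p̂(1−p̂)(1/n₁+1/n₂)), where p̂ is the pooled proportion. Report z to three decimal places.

z = 2.987

p̂₁ = 53/1206 = 0.043947, p̂₂ = 10/602 = 0.016611.
Pooled p̂ = (53+10)/(1206+602) = 63/1808 = 0.034845.
SE = √(0.0336309 × 0.00249032) = 0.009152.
z = (0.043947 − 0.016611)/0.009152 = 0.027336/0.009152 = 2.987.
p-value = P(Z > 2.987) ≈ 0.0014.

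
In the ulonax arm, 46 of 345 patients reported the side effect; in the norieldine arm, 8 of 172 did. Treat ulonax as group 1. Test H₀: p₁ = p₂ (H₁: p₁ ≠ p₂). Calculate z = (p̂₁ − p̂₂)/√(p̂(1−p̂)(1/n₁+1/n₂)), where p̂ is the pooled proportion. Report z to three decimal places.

p̂₁ = 46/345 ≈ 0.13333, p̂₂ = 8/172 ≈ 0.04651.
Pooled p̂ = (46+8)/(345+172) = 54/517 = 0.10445.
SE = √(0.0935392 × 0.0087125) = 0.02855.
z = (0.13333 − 0.04651)/0.02855 = 0.08682/0.02855 = 3.041.

z = 3.041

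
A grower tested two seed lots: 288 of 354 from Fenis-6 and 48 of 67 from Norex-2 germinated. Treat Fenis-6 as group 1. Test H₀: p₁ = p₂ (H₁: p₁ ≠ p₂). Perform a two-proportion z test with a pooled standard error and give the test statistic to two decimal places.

z = 1.82

p̂₁ = 288/354 ≈ 0.8136, p̂₂ = 48/67 ≈ 0.7164.
Pooled p̂ = (288+48)/(354+67) = 336/421 = 0.7981.
SE = √(p̂(1−p̂)(1/n₁+1/n₂)) = √(0.7981·0.2019·0.0177502) = √(0.00286021) = 0.0535.
z = (0.8136 − 0.7164)/0.0535 = 0.0972/0.0535 = 1.82.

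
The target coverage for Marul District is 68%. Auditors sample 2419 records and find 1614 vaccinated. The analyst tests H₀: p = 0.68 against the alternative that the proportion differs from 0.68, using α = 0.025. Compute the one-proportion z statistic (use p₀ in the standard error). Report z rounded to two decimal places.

z = -1.35

p̂ = 1614/2419 = 0.6672.
Standard error under H₀: √(0.68×0.32/2419) = 0.0095.
z = (0.6672 − 0.68)/0.0095 = -0.0128/0.0095 = -1.35.
p-value = 2·P(Z > 1.348) ≈ 0.1778. With α = 0.025, fail to reject H₀.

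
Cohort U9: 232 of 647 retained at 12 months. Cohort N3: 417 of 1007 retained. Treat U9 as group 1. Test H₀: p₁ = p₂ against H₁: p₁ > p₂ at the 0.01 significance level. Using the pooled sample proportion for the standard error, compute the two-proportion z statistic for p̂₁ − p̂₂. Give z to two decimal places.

z = -2.26

p̂₁ = 232/647 ≈ 0.3586, p̂₂ = 417/1007 ≈ 0.4141.
Pooled p̂ = (232+417)/(647+1007) = 649/1654 = 0.3924.
SE = √(0.238418 × 0.00253864) = 0.0246.
z = (0.3586 − 0.4141)/0.0246 = -0.0555/0.0246 = -2.26.
p-value = P(Z > -2.257) ≈ 0.9880. With α = 0.01, fail to reject H₀.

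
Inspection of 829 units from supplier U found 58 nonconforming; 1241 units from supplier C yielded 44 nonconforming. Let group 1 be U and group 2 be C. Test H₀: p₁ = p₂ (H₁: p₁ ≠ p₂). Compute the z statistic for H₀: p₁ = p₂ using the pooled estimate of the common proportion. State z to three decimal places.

p̂₁ = 58/829 = 0.069964, p̂₂ = 44/1241 = 0.035455.
Pooled p̂ = (58+44)/(829+1241) = 102/2070 = 0.049275.
SE = √(p̂(1−p̂)(1/n₁+1/n₂)) = √(0.049275·0.950725·0.00201207) = √(9.42603e-05) = 0.009709.
z = (0.069964 − 0.035455)/0.009709 = 0.034509/0.009709 = 3.554.
Two-sided p-value ≈ 2·Φ(−3.554) = 0.0004.

z = 3.554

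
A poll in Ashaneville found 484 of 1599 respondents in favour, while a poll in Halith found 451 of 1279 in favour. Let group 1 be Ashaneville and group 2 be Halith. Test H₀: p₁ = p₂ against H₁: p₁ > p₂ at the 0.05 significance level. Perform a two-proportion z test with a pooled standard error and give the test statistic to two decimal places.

p̂₁ = 484/1599 = 0.3027, p̂₂ = 451/1279 = 0.3526.
Pooled p̂ = (484+451)/(1599+1279) = 935/2878 = 0.3249.
SE = √(p̂(1−p̂)(1/n₁+1/n₂)) = √(0.3249·0.6751·0.00140725) = √(0.000308656) = 0.0176.
z = (0.3027 − 0.3526)/0.0176 = -0.0499/0.0176 = -2.84.
p-value = P(Z > -2.842) ≈ 0.9978; since p > α = 0.05, fail to reject H₀.

z = -2.84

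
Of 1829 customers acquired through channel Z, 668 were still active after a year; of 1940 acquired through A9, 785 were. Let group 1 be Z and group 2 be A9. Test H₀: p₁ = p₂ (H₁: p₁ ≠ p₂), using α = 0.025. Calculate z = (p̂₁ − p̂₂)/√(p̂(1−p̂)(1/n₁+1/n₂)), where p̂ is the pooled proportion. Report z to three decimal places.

p̂₁ = 668/1829 = 0.36523, p̂₂ = 785/1940 = 0.40464.
Pooled p̂ = (668+785)/(1829+1940) = 1453/3769 = 0.38551.
SE = √(0.236893 × 0.00106221) = 0.01586.
z = (0.36523 − 0.40464)/0.01586 = -0.03941/0.01586 = -2.485.
p-value = 2·P(Z > 2.485) ≈ 0.0130. With α = 0.025, reject H₀.

z = -2.485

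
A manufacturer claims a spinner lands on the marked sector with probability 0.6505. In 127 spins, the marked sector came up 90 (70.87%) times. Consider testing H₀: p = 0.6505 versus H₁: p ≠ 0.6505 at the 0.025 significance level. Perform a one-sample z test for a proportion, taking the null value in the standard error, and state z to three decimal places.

z = 1.375

p̂ = 90/127 ≈ 0.70866.
SE = √(p₀(1−p₀)/n) = √(0.22735/127) = 0.04231.
z = (0.70866 − 0.6505)/0.04231 = 0.05816/0.04231 = 1.375.
p-value = 2·P(Z > 1.375) ≈ 0.1692; since p > α = 0.025, fail to reject H₀.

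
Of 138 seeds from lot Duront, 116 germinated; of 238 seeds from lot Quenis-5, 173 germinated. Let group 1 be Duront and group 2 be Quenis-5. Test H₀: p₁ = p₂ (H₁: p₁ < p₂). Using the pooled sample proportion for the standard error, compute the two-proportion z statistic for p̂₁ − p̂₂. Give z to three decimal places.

z = 2.520

p̂₁ = 116/138 ≈ 0.84058, p̂₂ = 173/238 ≈ 0.72689.
Pooled p̂ = (116+173)/(138+238) = 289/376 = 0.76862.
SE = √(p̂(1−p̂)(1/n₁+1/n₂)) = √(0.76862·0.23138·0.0114481) = √(0.00203598) = 0.04512.
z = (0.84058 − 0.72689)/0.04512 = 0.11369/0.04512 = 2.520.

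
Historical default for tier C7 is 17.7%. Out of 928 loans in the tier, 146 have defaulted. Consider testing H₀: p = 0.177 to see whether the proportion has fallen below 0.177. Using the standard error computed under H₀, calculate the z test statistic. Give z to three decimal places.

z = -1.570

p̂ = 146/928 = 0.15733.
Standard error under H₀: √(0.177×0.823/928) = 0.01253.
z = (0.15733 − 0.177)/0.01253 = -0.01967/0.01253 = -1.570.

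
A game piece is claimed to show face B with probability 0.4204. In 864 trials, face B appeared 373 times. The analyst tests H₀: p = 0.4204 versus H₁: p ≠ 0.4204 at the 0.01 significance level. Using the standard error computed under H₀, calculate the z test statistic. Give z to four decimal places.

p̂ = 373/864 ≈ 0.431713.
Standard error under H₀: √(0.4204×0.5796/864) = 0.016793.
z = (0.431713 − 0.4204)/0.016793 = 0.011313/0.016793 = 0.6737.
Two-sided p-value ≈ 2·Φ(−0.674) = 0.5005, so at α = 0.01 we fail to reject H₀.

z = 0.6737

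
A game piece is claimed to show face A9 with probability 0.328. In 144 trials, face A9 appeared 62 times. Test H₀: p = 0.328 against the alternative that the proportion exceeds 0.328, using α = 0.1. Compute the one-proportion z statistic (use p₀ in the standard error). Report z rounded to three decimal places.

z = 2.621

p̂ = 62/144 ≈ 0.430556.
Standard error under H₀: √(0.328×0.672/144) = 0.039124.
z = (0.430556 − 0.328)/0.039124 = 0.102556/0.039124 = 2.621.
p-value = P(Z > 2.621) ≈ 0.0044. With α = 0.1, reject H₀.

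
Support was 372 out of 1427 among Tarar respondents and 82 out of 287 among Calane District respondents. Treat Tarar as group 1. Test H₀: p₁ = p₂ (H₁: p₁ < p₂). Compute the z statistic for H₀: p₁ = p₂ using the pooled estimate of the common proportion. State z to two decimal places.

z = -0.88

p̂₁ = 372/1427 = 0.2607, p̂₂ = 82/287 = 0.2857.
Pooled p̂ = (372+82)/(1427+287) = 454/1714 = 0.2649.
SE = √(0.194717 × 0.00418509) = 0.0285.
z = (0.2607 − 0.2857)/0.0285 = -0.0250/0.0285 = -0.88.
p-value = P(Z < -0.877) ≈ 0.1903.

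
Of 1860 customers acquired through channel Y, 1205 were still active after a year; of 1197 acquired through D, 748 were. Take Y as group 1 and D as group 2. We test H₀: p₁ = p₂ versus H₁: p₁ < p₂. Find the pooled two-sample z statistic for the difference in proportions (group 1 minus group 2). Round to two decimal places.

p̂₁ = 1205/1860 = 0.6478, p̂₂ = 748/1197 = 0.6249.
Pooled p̂ = (1205+748)/(1860+1197) = 1953/3057 = 0.6389.
SE = √(p̂(1−p̂)(1/n₁+1/n₂)) = √(0.6389·0.3611·0.00137306) = √(0.000316788) = 0.0178.
z = (0.6478 − 0.6249)/0.0178 = 0.0229/0.0178 = 1.29.
p-value = P(Z < 1.290) ≈ 0.9014.

z = 1.29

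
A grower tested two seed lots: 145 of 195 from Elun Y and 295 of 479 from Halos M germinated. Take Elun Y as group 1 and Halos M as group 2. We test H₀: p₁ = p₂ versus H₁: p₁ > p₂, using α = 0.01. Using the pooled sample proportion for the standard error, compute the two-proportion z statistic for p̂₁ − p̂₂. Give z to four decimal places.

p̂₁ = 145/195 ≈ 0.743590, p̂₂ = 295/479 ≈ 0.615866.
Pooled p̂ = (145+295)/(195+479) = 440/674 = 0.652819.
SE = √(0.226646 × 0.00721589) = 0.040441.
z = (0.743590 − 0.615866)/0.040441 = 0.127724/0.040441 = 3.1583.
p-value = P(Z > 3.158) ≈ 0.0008, so at α = 0.01 we reject H₀.

z = 3.1583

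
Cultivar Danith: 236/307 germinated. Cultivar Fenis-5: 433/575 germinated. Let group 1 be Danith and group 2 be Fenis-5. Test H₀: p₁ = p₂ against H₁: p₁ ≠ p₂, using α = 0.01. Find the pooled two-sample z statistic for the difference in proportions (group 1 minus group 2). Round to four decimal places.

z = 0.5185

p̂₁ = 236/307 ≈ 0.768730, p̂₂ = 433/575 ≈ 0.753043.
Pooled p̂ = (236+433)/(307+575) = 669/882 = 0.758503.
SE = √(0.183176 × 0.00499646) = 0.030253.
z = (0.768730 − 0.753043)/0.030253 = 0.015687/0.030253 = 0.5185.
Two-sided p-value ≈ 2·Φ(−0.519) = 0.6041. With α = 0.01, fail to reject H₀.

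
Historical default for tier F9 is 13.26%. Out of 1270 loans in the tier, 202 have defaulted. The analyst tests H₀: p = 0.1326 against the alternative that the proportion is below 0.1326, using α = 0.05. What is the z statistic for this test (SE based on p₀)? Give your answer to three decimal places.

p̂ = 202/1270 ≈ 0.159055.
Standard error under H₀: √(0.1326×0.8674/1270) = 0.009517.
z = (0.159055 − 0.1326)/0.009517 = 0.026455/0.009517 = 2.780.
p-value = P(Z < 2.780) ≈ 0.9973; since p > α = 0.05, fail to reject H₀.

z = 2.780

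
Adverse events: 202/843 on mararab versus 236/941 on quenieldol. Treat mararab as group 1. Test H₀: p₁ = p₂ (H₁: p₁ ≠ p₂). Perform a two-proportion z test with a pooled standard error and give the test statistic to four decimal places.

z = -0.5476

p̂₁ = 202/843 = 0.239620, p̂₂ = 236/941 = 0.250797.
Pooled p̂ = (202+236)/(843+941) = 438/1784 = 0.245516.
SE = √(p̂(1−p̂)(1/n₁+1/n₂)) = √(0.245516·0.754484·0.00224894) = √(0.000416588) = 0.020410.
z = (0.239620 − 0.250797)/0.020410 = -0.011177/0.020410 = -0.5476.
Two-sided p-value ≈ 2·Φ(−0.548) = 0.5840.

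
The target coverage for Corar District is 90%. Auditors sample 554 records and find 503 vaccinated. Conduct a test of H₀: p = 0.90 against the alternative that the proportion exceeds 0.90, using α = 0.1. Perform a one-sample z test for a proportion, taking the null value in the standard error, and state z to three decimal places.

p̂ = 503/554 ≈ 0.90794.
SE = √(p₀(1−p₀)/n) = √(0.09/554) = 0.01275.
z = (0.90794 − 0.9)/0.01275 = 0.00794/0.01275 = 0.623.
p-value = P(Z > 0.623) ≈ 0.2666. With α = 0.1, fail to reject H₀.

z = 0.623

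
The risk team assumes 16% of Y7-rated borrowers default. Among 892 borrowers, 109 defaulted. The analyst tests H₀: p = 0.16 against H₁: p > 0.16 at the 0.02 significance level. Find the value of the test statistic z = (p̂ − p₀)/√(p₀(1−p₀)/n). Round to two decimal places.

p̂ = 109/892 ≈ 0.12220.
SE = √(p₀(1−p₀)/n) = √(0.1344/892) = 0.01227.
z = (0.12220 − 0.16)/0.01227 = -0.03780/0.01227 = -3.08.
p-value = P(Z > -3.080) ≈ 0.9990, so at α = 0.02 we fail to reject H₀.

z = -3.08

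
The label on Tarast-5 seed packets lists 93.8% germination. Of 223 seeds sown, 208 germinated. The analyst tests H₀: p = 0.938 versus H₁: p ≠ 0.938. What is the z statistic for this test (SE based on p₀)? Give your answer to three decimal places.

p̂ = 208/223 = 0.93274.
Standard error under H₀: √(0.938×0.062/223) = 0.01615.
z = (0.93274 − 0.938)/0.01615 = -0.00526/0.01615 = -0.326.
Two-sided p-value ≈ 2·Φ(−0.326) = 0.7444.

z = -0.326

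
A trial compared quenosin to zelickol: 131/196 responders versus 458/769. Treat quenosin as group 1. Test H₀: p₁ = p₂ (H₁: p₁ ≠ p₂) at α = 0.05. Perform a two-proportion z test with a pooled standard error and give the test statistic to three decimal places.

p̂₁ = 131/196 ≈ 0.66837, p̂₂ = 458/769 ≈ 0.59558.
Pooled p̂ = (131+458)/(196+769) = 589/965 = 0.61036.
SE = √(0.23782 × 0.00640243) = 0.03902.
z = (0.66837 − 0.59558)/0.03902 = 0.07279/0.03902 = 1.865.
Two-sided p-value ≈ 2·Φ(−1.865) = 0.0621, so at α = 0.05 we fail to reject H₀.

z = 1.865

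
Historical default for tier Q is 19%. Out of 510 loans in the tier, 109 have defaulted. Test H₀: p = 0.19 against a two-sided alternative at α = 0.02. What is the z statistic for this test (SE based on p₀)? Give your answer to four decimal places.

z = 1.3658

p̂ = 109/510 = 0.213725.
SE = √(p₀(1−p₀)/n) = √(0.1539/510) = 0.017371.
z = (0.213725 − 0.19)/0.017371 = 0.023725/0.017371 = 1.3658.
Two-sided p-value ≈ 2·Φ(−1.366) = 0.1720; since p > α = 0.02, fail to reject H₀.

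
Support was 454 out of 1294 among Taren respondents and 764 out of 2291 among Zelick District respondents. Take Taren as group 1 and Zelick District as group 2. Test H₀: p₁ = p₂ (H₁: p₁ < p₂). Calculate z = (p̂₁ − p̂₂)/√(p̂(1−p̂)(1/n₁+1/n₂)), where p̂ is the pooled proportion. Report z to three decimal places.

p̂₁ = 454/1294 ≈ 0.35085, p̂₂ = 764/2291 ≈ 0.33348.
Pooled p̂ = (454+764)/(1294+2291) = 1218/3585 = 0.33975.
SE = √(0.22432 × 0.00120929) = 0.01647.
z = (0.35085 − 0.33348)/0.01647 = 0.01737/0.01647 = 1.055.

z = 1.055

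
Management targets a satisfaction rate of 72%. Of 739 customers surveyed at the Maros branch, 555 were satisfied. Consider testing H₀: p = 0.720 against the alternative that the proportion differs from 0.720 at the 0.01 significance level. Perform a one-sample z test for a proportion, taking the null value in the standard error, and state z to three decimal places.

p̂ = 555/739 ≈ 0.751015.
Standard error under H₀: √(0.72×0.28/739) = 0.016517.
z = (0.751015 − 0.72)/0.016517 = 0.031015/0.016517 = 1.878.
p-value = 2·P(Z > 1.878) ≈ 0.0604; since p > α = 0.01, fail to reject H₀.

z = 1.878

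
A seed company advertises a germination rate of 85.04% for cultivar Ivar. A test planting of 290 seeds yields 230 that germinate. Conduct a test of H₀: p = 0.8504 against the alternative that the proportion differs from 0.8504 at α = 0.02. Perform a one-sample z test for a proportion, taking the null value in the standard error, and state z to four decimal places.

z = -2.7356

p̂ = 230/290 = 0.793103.
Standard error under H₀: √(0.8504×0.1496/290) = 0.020945.
z = (0.793103 − 0.8504)/0.020945 = -0.057297/0.020945 = -2.7356.
p-value = 2·P(Z > 2.736) ≈ 0.0062. With α = 0.02, reject H₀.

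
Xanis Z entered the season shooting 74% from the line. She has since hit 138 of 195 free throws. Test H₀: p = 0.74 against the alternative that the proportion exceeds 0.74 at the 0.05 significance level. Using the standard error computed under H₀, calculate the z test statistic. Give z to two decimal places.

z = -1.03

p̂ = 138/195 ≈ 0.7077.
Standard error under H₀: √(0.74×0.26/195) = 0.0314.
z = (0.7077 − 0.74)/0.0314 = -0.0323/0.0314 = -1.03.
p-value = P(Z > -1.029) ≈ 0.8482. With α = 0.05, fail to reject H₀.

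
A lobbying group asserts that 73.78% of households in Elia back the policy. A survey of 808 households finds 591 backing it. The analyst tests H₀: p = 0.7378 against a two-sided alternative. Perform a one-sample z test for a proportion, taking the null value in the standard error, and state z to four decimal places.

p̂ = 591/808 = 0.731436.
SE = √(p₀(1−p₀)/n) = √(0.19345/808) = 0.015473.
z = (0.731436 − 0.7378)/0.015473 = -0.006364/0.015473 = -0.4113.

z = -0.4113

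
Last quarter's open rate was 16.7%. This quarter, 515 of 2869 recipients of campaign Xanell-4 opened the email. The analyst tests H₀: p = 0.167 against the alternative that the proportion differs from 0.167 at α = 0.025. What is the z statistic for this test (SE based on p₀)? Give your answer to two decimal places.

z = 1.80

p̂ = 515/2869 ≈ 0.17951.
SE = √(p₀(1−p₀)/n) = √(0.13911/2869) = 0.00696.
z = (0.17951 − 0.167)/0.00696 = 0.01251/0.00696 = 1.80.
p-value = 2·P(Z > 1.796) ≈ 0.0725, so at α = 0.025 we fail to reject H₀.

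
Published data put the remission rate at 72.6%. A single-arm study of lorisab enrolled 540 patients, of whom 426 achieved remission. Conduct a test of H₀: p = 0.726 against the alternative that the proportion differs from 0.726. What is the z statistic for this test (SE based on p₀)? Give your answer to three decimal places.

z = 3.277

p̂ = 426/540 ≈ 0.78889.
Under H₀, SE = √(0.726·0.274/540) = √(0.000368378) = 0.01919.
z = (0.78889 − 0.726)/0.01919 = 0.06289/0.01919 = 3.277.
Two-sided p-value ≈ 2·Φ(−3.277) = 0.0011.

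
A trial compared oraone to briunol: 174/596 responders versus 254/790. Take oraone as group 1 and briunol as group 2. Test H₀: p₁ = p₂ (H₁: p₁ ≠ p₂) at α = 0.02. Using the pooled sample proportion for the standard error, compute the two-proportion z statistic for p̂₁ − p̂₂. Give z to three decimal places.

z = -1.180

p̂₁ = 174/596 = 0.291946, p̂₂ = 254/790 = 0.321519.
Pooled p̂ = (174+254)/(596+790) = 428/1386 = 0.308802.
SE = √(p̂(1−p̂)(1/n₁+1/n₂)) = √(0.308802·0.691198·0.00294368) = √(0.000628308) = 0.025066.
z = (0.291946 − 0.321519)/0.025066 = -0.029573/0.025066 = -1.180.
Two-sided p-value ≈ 2·Φ(−1.180) = 0.2381. With α = 0.02, fail to reject H₀.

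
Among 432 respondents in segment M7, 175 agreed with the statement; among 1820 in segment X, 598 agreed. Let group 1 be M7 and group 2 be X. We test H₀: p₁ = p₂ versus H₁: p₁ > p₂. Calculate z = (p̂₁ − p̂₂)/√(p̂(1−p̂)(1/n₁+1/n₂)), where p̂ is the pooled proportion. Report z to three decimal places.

p̂₁ = 175/432 = 0.40509, p̂₂ = 598/1820 = 0.32857.
Pooled p̂ = (175+598)/(432+1820) = 773/2252 = 0.34325.
SE = √(0.22543 × 0.00286427) = 0.02541.
z = (0.40509 − 0.32857)/0.02541 = 0.07652/0.02541 = 3.011.

z = 3.011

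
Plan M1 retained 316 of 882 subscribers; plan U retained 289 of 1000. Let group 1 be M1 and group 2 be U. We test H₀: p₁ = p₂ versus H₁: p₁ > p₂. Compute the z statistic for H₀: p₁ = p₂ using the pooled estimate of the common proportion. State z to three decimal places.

z = 3.211

p̂₁ = 316/882 ≈ 0.358277, p̂₂ = 289/1000 ≈ 0.289000.
Pooled p̂ = (316+289)/(882+1000) = 605/1882 = 0.321467.
SE = √(0.218126 × 0.00213379) = 0.021574.
z = (0.358277 − 0.289000)/0.021574 = 0.069277/0.021574 = 3.211.
p-value = P(Z > 3.211) ≈ 0.0007.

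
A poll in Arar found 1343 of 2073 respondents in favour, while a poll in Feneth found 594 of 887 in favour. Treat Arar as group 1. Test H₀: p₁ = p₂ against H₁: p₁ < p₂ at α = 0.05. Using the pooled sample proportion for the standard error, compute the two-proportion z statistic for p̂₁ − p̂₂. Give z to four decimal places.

z = -1.1435

p̂₁ = 1343/2073 = 0.647853, p̂₂ = 594/887 = 0.669673.
Pooled p̂ = (1343+594)/(2073+887) = 1937/2960 = 0.654392.
SE = √(p̂(1−p̂)(1/n₁+1/n₂)) = √(0.654392·0.345608·0.00160979) = √(0.000364075) = 0.019081.
z = (0.647853 − 0.669673)/0.019081 = -0.021820/0.019081 = -1.1435.
p-value = P(Z < -1.144) ≈ 0.1264. With α = 0.05, fail to reject H₀.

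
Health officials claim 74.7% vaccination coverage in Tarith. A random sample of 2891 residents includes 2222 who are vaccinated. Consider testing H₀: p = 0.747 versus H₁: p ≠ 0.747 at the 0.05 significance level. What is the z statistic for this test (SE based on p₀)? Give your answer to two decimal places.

z = 2.67

p̂ = 2222/2891 = 0.7686.
Under H₀, SE = √(0.747·0.253/2891) = √(6.53722e-05) = 0.0081.
z = (0.7686 − 0.747)/0.0081 = 0.0216/0.0081 = 2.67.
Two-sided p-value ≈ 2·Φ(−2.671) = 0.0076. With α = 0.05, reject H₀.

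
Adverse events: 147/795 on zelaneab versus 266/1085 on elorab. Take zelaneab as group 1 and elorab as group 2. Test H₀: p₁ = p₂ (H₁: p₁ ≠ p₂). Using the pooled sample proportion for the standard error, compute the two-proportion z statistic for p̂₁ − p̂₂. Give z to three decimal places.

p̂₁ = 147/795 = 0.18491, p̂₂ = 266/1085 = 0.24516.
Pooled p̂ = (147+266)/(795+1085) = 413/1880 = 0.21968.
SE = √(p̂(1−p̂)(1/n₁+1/n₂)) = √(0.21968·0.78032·0.00217952) = √(0.000373616) = 0.01933.
z = (0.18491 − 0.24516)/0.01933 = -0.06025/0.01933 = -3.117.
Two-sided p-value ≈ 2·Φ(−3.117) = 0.0018.

z = -3.117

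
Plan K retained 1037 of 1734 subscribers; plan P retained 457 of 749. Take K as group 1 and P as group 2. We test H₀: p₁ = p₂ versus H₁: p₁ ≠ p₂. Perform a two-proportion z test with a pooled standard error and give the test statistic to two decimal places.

z = -0.57

p̂₁ = 1037/1734 ≈ 0.5980, p̂₂ = 457/749 ≈ 0.6101.
Pooled p̂ = (1037+457)/(1734+749) = 1494/2483 = 0.6017.
SE = √(p̂(1−p̂)(1/n₁+1/n₂)) = √(0.6017·0.3983·0.00191181) = √(0.000458183) = 0.0214.
z = (0.5980 − 0.6101)/0.0214 = -0.0121/0.0214 = -0.57.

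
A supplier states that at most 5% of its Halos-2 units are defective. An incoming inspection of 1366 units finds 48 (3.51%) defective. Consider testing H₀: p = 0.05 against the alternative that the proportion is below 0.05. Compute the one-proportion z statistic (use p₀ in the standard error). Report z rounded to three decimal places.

z = -2.520

p̂ = 48/1366 = 0.035139.
Under H₀, SE = √(0.05·0.95/1366) = √(3.47731e-05) = 0.005897.
z = (0.035139 − 0.05)/0.005897 = -0.014861/0.005897 = -2.520.
p-value = P(Z < -2.520) ≈ 0.0059.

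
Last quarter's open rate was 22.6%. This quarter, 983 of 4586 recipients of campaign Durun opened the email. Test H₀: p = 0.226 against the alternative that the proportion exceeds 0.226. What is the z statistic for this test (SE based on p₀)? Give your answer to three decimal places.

z = -1.887

p̂ = 983/4586 = 0.214348.
Standard error under H₀: √(0.226×0.774/4586) = 0.006176.
z = (0.214348 − 0.226)/0.006176 = -0.011652/0.006176 = -1.887.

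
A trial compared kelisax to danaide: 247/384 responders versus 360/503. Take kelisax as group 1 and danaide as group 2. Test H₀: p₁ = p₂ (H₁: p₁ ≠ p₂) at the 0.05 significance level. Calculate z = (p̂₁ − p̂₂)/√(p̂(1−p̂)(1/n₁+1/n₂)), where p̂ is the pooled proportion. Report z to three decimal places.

p̂₁ = 247/384 ≈ 0.64323, p̂₂ = 360/503 ≈ 0.71571.
Pooled p̂ = (247+360)/(384+503) = 607/887 = 0.68433.
SE = √(p̂(1−p̂)(1/n₁+1/n₂)) = √(0.68433·0.31567·0.00459224) = √(0.000992028) = 0.03150.
z = (0.64323 − 0.71571)/0.03150 = -0.07248/0.03150 = -2.301.
Two-sided p-value ≈ 2·Φ(−2.301) = 0.0214, so at α = 0.05 we reject H₀.

z = -2.301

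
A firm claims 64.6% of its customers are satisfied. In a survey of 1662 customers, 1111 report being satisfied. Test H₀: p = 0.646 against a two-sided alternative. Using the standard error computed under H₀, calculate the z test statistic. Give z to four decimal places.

p̂ = 1111/1662 = 0.6684717.
Standard error under H₀: √(0.646×0.354/1662) = 0.0117301.
z = (0.6684717 − 0.646)/0.0117301 = 0.0224717/0.0117301 = 1.9157.

z = 1.9157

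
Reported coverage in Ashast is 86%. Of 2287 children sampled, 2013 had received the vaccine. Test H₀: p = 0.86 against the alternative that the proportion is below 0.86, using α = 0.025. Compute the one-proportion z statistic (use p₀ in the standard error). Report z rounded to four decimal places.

z = 2.7830

p̂ = 2013/2287 = 0.8801924.
SE = √(p₀(1−p₀)/n) = √(0.1204/2287) = 0.0072557.
z = (0.8801924 − 0.86)/0.0072557 = 0.0201924/0.0072557 = 2.7830.
p-value = P(Z < 2.783) ≈ 0.9973. With α = 0.025, fail to reject H₀.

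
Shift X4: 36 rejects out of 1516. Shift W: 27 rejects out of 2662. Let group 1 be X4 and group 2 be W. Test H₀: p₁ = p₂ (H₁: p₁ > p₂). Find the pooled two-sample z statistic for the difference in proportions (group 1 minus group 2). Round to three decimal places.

z = 3.469

p̂₁ = 36/1516 ≈ 0.0237467, p̂₂ = 27/2662 ≈ 0.0101427.
Pooled p̂ = (36+27)/(1516+2662) = 63/4178 = 0.0150790.
SE = √(0.0148516 × 0.00103529) = 0.0039212.
z = (0.0237467 − 0.0101427)/0.0039212 = 0.0136040/0.0039212 = 3.469.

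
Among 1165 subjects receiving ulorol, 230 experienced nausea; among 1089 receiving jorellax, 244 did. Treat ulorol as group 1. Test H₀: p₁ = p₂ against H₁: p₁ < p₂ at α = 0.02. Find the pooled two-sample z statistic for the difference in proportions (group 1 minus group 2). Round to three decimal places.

p̂₁ = 230/1165 ≈ 0.19742, p̂₂ = 244/1089 ≈ 0.22406.
Pooled p̂ = (230+244)/(1165+1089) = 474/2254 = 0.21029.
SE = √(0.16607 × 0.00177664) = 0.01718.
z = (0.19742 − 0.22406)/0.01718 = -0.02664/0.01718 = -1.551.
p-value = P(Z < -1.551) ≈ 0.0605. With α = 0.02, fail to reject H₀.

z = -1.551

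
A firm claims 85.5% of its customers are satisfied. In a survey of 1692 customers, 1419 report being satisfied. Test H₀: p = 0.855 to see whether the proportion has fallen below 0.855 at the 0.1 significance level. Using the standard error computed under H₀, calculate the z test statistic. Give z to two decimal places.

p̂ = 1419/1692 = 0.83865.
Under H₀, SE = √(0.855·0.145/1692) = √(7.32713e-05) = 0.00856.
z = (0.83865 − 0.855)/0.00856 = -0.01635/0.00856 = -1.91.
p-value = P(Z < -1.910) ≈ 0.0281; since p < α = 0.1, reject H₀.

z = -1.91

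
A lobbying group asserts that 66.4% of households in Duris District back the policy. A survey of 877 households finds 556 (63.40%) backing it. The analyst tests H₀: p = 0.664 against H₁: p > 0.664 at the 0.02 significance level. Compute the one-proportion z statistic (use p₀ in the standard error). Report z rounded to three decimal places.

z = -1.882

p̂ = 556/877 = 0.63398.
SE = √(p₀(1−p₀)/n) = √(0.2231/877) = 0.01595.
z = (0.63398 − 0.664)/0.01595 = -0.03002/0.01595 = -1.882.
p-value = P(Z > -1.882) ≈ 0.9701. With α = 0.02, fail to reject H₀.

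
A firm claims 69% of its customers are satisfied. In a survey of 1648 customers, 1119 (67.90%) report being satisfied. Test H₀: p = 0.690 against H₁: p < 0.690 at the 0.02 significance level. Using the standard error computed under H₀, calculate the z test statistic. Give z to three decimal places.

z = -0.965

p̂ = 1119/1648 ≈ 0.679005.
SE = √(p₀(1−p₀)/n) = √(0.2139/1648) = 0.011393.
z = (0.679005 − 0.69)/0.011393 = -0.010995/0.011393 = -0.965.
p-value = P(Z < -0.965) ≈ 0.1672. With α = 0.02, fail to reject H₀.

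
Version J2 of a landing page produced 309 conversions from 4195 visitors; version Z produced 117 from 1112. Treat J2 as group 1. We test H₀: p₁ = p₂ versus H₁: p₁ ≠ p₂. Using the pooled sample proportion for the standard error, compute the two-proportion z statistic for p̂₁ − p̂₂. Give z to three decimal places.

p̂₁ = 309/4195 = 0.073659, p̂₂ = 117/1112 = 0.105216.
Pooled p̂ = (309+117)/(4195+1112) = 426/5307 = 0.080271.
SE = √(0.0738279 × 0.00113766) = 0.009165.
z = (0.073659 − 0.105216)/0.009165 = -0.031557/0.009165 = -3.443.
p-value = 2·P(Z > 3.443) ≈ 0.0006.

z = -3.443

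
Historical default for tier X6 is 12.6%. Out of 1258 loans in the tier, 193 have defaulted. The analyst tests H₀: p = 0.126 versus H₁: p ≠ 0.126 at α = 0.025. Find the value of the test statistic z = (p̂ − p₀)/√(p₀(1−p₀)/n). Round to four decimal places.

z = 2.9305

p̂ = 193/1258 ≈ 0.153418.
Standard error under H₀: √(0.126×0.874/1258) = 0.009356.
z = (0.153418 − 0.126)/0.009356 = 0.027418/0.009356 = 2.9305.
p-value = 2·P(Z > 2.930) ≈ 0.0034, so at α = 0.025 we reject H₀.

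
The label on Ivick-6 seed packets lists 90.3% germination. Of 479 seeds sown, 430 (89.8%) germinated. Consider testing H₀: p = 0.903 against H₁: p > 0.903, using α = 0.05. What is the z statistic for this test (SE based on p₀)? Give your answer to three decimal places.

p̂ = 430/479 = 0.89770.
Under H₀, SE = √(0.903·0.097/479) = √(0.000182862) = 0.01352.
z = (0.89770 − 0.903)/0.01352 = -0.00530/0.01352 = -0.392.
p-value = P(Z > -0.392) ≈ 0.6523. With α = 0.05, fail to reject H₀.

z = -0.392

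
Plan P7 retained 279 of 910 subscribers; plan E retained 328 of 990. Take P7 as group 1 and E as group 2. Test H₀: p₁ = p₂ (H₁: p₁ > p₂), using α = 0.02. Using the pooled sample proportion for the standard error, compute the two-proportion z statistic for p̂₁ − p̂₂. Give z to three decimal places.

p̂₁ = 279/910 ≈ 0.306593, p̂₂ = 328/990 ≈ 0.331313.
Pooled p̂ = (279+328)/(910+990) = 607/1900 = 0.319474.
SE = √(p̂(1−p̂)(1/n₁+1/n₂)) = √(0.319474·0.680526·0.002109) = √(0.000458519) = 0.021413.
z = (0.306593 − 0.331313)/0.021413 = -0.024720/0.021413 = -1.154.
p-value = P(Z > -1.154) ≈ 0.8758, so at α = 0.02 we fail to reject H₀.

z = -1.154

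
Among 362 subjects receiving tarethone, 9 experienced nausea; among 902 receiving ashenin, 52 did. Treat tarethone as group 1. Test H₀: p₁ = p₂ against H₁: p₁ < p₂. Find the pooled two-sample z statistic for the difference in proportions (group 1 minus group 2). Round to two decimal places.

z = -2.46

p̂₁ = 9/362 ≈ 0.0249, p̂₂ = 52/902 ≈ 0.0576.
Pooled p̂ = (9+52)/(362+902) = 61/1264 = 0.0483.
SE = √(p̂(1−p̂)(1/n₁+1/n₂)) = √(0.0483·0.9517·0.00387108) = √(0.000177801) = 0.0133.
z = (0.0249 − 0.0576)/0.0133 = -0.0327/0.0133 = -2.46.
p-value = P(Z < -2.459) ≈ 0.0070.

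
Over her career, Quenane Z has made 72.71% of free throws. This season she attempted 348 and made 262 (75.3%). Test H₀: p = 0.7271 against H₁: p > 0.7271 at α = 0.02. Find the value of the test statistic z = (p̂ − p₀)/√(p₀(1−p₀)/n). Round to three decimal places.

z = 1.079

p̂ = 262/348 = 0.75287.
Standard error under H₀: √(0.7271×0.2729/348) = 0.02388.
z = (0.75287 − 0.7271)/0.02388 = 0.02577/0.02388 = 1.079.
p-value = P(Z > 1.079) ≈ 0.1402; since p > α = 0.02, fail to reject H₀.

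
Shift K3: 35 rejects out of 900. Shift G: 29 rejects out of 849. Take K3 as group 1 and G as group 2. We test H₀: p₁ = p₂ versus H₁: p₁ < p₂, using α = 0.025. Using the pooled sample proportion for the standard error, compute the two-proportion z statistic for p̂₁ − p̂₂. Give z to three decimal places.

z = 0.527

p̂₁ = 35/900 = 0.03889, p̂₂ = 29/849 = 0.03416.
Pooled p̂ = (35+29)/(900+849) = 64/1749 = 0.03659.
SE = √(0.0352533 × 0.00228897) = 0.00898.
z = (0.03889 − 0.03416)/0.00898 = 0.00473/0.00898 = 0.527.
p-value = P(Z < 0.527) ≈ 0.7008, so at α = 0.025 we fail to reject H₀.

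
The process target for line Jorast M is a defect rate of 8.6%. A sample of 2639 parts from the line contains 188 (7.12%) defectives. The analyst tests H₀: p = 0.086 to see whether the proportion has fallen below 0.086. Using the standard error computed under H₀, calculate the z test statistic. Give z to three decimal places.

p̂ = 188/2639 ≈ 0.0712391.
Under H₀, SE = √(0.086·0.914/2639) = √(2.97855e-05) = 0.0054576.
z = (0.0712391 − 0.086)/0.0054576 = -0.0147609/0.0054576 = -2.705.

z = -2.705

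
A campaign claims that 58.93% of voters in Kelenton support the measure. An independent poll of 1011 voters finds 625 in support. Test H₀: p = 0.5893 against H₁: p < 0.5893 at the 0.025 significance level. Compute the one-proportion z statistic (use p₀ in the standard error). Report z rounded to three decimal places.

p̂ = 625/1011 ≈ 0.61820.
Standard error under H₀: √(0.5893×0.4107/1011) = 0.01547.
z = (0.61820 − 0.5893)/0.01547 = 0.02890/0.01547 = 1.868.
p-value = P(Z < 1.868) ≈ 0.9691, so at α = 0.025 we fail to reject H₀.

z = 1.868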